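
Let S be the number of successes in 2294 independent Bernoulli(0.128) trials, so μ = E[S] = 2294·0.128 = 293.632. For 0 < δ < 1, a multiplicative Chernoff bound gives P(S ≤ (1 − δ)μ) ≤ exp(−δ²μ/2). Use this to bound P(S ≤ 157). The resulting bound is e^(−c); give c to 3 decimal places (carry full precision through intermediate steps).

Write 157 = (1 − δ)μ, so δ = 1 − 157/293.632 = 0.4653171…
Then the exponent is δ²μ/2 = (μ − 157)²/(2μ) = 31.788605.

31.789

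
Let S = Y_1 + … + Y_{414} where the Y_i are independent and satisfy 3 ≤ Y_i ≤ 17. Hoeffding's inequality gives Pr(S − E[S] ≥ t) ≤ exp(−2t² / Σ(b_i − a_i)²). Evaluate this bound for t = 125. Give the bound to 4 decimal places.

Σ(b_i − a_i)² = 414·(14)² = 81144.
Exponent = 2·125²/81144 = 0.3851.
Bound = exp(−0.3851) = 0.68037.

0.6804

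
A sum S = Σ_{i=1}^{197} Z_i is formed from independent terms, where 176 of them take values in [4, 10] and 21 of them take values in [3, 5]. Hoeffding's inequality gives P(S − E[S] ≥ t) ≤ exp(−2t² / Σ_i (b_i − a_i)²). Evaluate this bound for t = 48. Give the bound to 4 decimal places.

0.4878

Σ(b_i − a_i)² = 176·6² + 21·2² = 6420.
Exponent = 2·48² / 6420 = 0.71776.
Bound = exp(−0.71776) = 0.48785.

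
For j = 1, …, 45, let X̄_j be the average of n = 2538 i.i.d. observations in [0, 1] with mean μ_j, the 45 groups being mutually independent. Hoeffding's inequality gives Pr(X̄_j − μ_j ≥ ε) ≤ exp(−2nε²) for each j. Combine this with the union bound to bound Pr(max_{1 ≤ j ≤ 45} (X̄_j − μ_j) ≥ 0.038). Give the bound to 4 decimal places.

Per-experiment Hoeffding bound: exp(−2·2538·0.038²) = exp(−7.32974) = 0.00065574.
Union bound over 45 events: 45·0.00065574 = 0.02951.

0.0295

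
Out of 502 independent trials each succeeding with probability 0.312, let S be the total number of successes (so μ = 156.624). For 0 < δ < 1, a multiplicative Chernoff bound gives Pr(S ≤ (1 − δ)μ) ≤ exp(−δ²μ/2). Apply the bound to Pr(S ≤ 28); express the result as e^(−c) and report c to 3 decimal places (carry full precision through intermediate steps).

Write 28 = (1 − δ)μ, so δ = 1 − 28/156.624 = 0.8212279…
Then the exponent is δ²μ/2 = (μ − 28)²/(2μ) = 52.814809.

52.815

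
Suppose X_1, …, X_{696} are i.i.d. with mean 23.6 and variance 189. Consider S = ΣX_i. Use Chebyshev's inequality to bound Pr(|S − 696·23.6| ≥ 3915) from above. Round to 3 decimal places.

Var(S) = n·Var(X_i) = 696·189 = 131544.
Chebyshev: Pr(|S − 696·23.6| ≥ 3915) ≤ Var(S)/3915² = 131544/15327225 = 0.0086.

0.009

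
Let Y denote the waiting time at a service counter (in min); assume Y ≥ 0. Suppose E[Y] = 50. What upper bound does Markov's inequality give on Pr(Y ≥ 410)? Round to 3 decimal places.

Markov's inequality: for a non-negative random variable, Pr(Y ≥ a) ≤ E[Y]/a.
Here E[Y] = 50 and a = 410, so the bound is 50/410 = 0.1220.

0.122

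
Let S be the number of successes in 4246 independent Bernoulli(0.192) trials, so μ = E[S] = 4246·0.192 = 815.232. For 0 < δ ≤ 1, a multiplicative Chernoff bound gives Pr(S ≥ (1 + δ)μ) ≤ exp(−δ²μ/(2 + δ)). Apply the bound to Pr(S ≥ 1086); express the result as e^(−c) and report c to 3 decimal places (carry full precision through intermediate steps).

38.562

Write 1086 = (1 + δ)μ, so δ = 1086/815.232 − 1 = 0.3321361…
Then the exponent is δ²μ/(2 + δ) = (1086 − μ)² / (μ·(2 + δ)) = 38.562001.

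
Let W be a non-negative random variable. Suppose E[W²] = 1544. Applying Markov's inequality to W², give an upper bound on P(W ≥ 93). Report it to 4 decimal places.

Since W ≥ 0, the event {W ≥ 93} is the same as {W² ≥ 8649}.
Markov's inequality applied to W² gives P(W² ≥ 8649) ≤ E[W²]/8649 = 1544/8649 = 0.1785.

0.1785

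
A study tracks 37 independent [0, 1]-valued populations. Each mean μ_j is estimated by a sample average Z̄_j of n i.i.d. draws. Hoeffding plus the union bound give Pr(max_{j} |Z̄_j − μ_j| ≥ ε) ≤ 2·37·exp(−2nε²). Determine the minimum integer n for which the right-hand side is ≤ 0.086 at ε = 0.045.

Need 2·37·exp(−2nε²) ≤ 0.086, i.e. exp(−2nε²) ≤ 0.086/74.
So 2nε² ≥ ln(74/0.086) = 6.757473.
Hence n ≥ 6.757473/(2·0.045²) = 1668.512.
The smallest integer n is 1669.

1669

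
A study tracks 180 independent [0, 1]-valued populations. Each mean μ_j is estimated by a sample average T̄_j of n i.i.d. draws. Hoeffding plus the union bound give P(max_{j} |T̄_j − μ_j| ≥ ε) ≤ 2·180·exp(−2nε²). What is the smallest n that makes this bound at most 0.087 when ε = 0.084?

591

Need 2·180·exp(−2nε²) ≤ 0.087, i.e. exp(−2nε²) ≤ 0.087/360.
So 2nε² ≥ ln(360/0.087) = 8.327951.
Hence n ≥ 8.327951/(2·0.084²) = 590.133.
The smallest integer n is 591.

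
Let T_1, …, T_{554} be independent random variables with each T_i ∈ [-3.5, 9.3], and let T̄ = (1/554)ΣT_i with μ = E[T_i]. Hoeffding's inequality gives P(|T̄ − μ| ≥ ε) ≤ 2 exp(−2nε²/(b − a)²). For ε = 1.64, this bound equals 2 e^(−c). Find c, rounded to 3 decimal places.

c = 2nε²/(b − a)² = 2·554·1.64² / 12.8² = 18.1889.

18.189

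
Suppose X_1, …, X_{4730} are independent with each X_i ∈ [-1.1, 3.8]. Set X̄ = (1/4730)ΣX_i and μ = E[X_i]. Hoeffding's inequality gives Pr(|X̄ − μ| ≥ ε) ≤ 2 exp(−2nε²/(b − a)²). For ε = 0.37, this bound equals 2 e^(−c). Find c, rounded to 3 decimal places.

53.939

c = 2nε²/(b − a)² = 2·4730·0.37² / 4.9² = 53.9389.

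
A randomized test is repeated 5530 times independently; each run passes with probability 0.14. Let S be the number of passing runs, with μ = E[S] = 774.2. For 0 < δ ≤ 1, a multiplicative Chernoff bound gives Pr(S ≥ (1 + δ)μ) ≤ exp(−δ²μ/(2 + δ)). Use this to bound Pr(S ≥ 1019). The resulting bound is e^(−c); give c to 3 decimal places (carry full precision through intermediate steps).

Write 1019 = (1 + δ)μ, so δ = 1019/774.2 − 1 = 0.3161974…
Then the exponent is δ²μ/(2 + δ) = (1019 − μ)² / (μ·(2 + δ)) = 33.419050.

33.419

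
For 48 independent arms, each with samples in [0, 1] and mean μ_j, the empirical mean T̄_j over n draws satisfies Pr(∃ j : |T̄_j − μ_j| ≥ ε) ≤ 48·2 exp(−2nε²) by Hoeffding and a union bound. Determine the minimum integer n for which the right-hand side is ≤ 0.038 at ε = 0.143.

192

Need 2·48·exp(−2nε²) ≤ 0.038, i.e. exp(−2nε²) ≤ 0.038/96.
So 2nε² ≥ ln(96/0.038) = 7.834517.
Hence n ≥ 7.834517/(2·0.143²) = 191.562.
The smallest integer n is 192.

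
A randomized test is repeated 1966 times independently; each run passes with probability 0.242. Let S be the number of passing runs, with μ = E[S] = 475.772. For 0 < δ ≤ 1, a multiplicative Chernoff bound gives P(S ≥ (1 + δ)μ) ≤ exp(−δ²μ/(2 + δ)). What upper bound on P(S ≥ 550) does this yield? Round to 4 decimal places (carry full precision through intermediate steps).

Write 550 = (1 + δ)μ, so δ = 550/475.772 − 1 = 0.1560159…
Then the exponent is δ²μ/(2 + δ) = (550 − μ)² / (μ·(2 + δ)) = 5.371365.
Bound = exp(−5.371365) = 0.00465.

0.0046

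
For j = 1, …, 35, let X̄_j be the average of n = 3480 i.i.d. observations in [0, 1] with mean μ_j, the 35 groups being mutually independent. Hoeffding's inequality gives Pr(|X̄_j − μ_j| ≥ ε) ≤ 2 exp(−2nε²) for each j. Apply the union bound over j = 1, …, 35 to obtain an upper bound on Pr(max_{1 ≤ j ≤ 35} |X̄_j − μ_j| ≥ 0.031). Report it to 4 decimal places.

0.0872

Per-experiment Hoeffding bound: 2·exp(−2·3480·0.031²) = 2·exp(−6.68856) = 0.0024901.
Union bound over 35 events: 35·0.0024901 = 0.08716.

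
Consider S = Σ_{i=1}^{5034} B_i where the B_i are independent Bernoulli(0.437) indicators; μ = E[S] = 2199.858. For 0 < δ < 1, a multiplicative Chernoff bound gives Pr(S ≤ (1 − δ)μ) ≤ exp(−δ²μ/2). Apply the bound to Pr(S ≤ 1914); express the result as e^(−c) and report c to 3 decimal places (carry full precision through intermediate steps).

Write 1914 = (1 − δ)μ, so δ = 1 − 1914/2199.858 = 0.1299438…
Then the exponent is δ²μ/2 = (μ − 1914)²/(2μ) = 18.572743.

18.573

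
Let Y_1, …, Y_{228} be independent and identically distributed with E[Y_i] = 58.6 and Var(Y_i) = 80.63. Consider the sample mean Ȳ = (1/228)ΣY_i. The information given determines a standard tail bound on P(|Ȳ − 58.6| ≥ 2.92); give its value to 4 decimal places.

With mean and variance of each term known, Chebyshev's inequality bounds the deviation of the sum (or sample mean).
Var(Ȳ) = Var(Y_i)/n = 80.63/228 = 0.35364.
Chebyshev: P(|Ȳ − 58.6| ≥ 2.92) ≤ Var(Ȳ)/(2.92)² = 80.63/(228·2.92²) = 0.0415.

0.0415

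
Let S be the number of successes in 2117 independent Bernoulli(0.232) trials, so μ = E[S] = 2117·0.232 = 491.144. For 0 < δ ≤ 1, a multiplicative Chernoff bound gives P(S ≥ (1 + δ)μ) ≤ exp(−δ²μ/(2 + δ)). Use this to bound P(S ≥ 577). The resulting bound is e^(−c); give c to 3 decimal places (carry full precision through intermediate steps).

Write 577 = (1 + δ)μ, so δ = 577/491.144 − 1 = 0.1748082…
Then the exponent is δ²μ/(2 + δ) = (577 − μ)² / (μ·(2 + δ)) = 6.900992.

6.901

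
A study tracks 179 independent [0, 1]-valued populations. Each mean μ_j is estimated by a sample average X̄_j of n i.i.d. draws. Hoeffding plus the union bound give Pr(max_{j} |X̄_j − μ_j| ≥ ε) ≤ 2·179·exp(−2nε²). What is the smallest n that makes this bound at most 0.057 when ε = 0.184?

Need 2·179·exp(−2nε²) ≤ 0.057, i.e. exp(−2nε²) ≤ 0.057/358.
So 2nε² ≥ ln(358/0.057) = 8.745237.
Hence n ≥ 8.745237/(2·0.184²) = 129.153.
The smallest integer n is 130.

130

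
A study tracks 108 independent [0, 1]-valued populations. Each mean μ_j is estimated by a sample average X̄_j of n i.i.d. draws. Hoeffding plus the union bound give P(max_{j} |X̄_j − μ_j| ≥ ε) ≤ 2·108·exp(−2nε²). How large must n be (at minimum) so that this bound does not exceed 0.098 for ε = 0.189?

Need 2·108·exp(−2nε²) ≤ 0.098, i.e. exp(−2nε²) ≤ 0.098/216.
So 2nε² ≥ ln(216/0.098) = 7.698066.
Hence n ≥ 7.698066/(2·0.189²) = 107.753.
The smallest integer n is 108.

108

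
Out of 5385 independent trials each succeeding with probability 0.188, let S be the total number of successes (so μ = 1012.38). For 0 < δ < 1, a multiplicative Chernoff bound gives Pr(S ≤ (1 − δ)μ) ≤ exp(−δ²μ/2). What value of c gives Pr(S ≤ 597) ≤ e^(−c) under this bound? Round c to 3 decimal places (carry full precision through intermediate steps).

85.215

Write 597 = (1 − δ)μ, so δ = 1 − 597/1012.38 = 0.4103005…
Then the exponent is δ²μ/2 = (μ − 597)²/(2μ) = 85.215307.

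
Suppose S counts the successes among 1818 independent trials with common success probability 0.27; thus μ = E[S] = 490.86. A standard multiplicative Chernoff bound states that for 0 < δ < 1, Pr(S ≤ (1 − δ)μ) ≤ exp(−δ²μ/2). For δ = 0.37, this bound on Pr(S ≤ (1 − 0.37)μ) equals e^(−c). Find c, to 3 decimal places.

33.599

c = δ²μ/2 = 0.37²·490.86/2 = 33.5994.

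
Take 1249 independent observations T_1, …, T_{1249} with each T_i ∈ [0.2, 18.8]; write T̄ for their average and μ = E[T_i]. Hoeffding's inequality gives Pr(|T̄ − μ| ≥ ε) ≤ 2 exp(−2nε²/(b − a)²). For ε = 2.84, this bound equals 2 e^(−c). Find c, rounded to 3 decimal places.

c = 2nε²/(b − a)² = 2·1249·2.84² / 18.6² = 58.2376.

58.238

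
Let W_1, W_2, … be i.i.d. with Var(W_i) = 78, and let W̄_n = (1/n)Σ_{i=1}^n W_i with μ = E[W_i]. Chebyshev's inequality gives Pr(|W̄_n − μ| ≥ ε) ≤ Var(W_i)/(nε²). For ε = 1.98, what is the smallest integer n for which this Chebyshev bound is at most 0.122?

164

Require 78/(n·1.98²) ≤ 0.122, i.e. n ≥ 78/(0.122·1.98²) = 163.081.
The smallest integer n is 164.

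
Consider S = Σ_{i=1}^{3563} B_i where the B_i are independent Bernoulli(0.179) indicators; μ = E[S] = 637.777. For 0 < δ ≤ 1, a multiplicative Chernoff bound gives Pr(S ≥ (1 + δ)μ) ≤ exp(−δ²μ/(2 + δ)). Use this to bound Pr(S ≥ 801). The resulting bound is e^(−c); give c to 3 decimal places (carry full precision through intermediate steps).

Write 801 = (1 + δ)μ, so δ = 801/637.777 − 1 = 0.2559249…
Then the exponent is δ²μ/(2 + δ) = (801 − μ)² / (μ·(2 + δ)) = 18.516940.

18.517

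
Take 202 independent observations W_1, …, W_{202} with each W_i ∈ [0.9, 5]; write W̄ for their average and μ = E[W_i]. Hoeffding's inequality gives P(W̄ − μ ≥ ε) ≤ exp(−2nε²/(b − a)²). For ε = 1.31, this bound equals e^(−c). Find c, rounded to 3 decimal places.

c = 2nε²/(b − a)² = 2·202·1.31² / 4.1² = 41.2436.

41.244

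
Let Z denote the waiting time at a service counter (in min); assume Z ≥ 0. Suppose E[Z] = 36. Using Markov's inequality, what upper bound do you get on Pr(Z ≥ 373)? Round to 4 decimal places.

Markov's inequality: for a non-negative random variable, Pr(Z ≥ a) ≤ E[Z]/a.
Here E[Z] = 36 and a = 373, so the bound is 36/373 = 0.0965.

0.0965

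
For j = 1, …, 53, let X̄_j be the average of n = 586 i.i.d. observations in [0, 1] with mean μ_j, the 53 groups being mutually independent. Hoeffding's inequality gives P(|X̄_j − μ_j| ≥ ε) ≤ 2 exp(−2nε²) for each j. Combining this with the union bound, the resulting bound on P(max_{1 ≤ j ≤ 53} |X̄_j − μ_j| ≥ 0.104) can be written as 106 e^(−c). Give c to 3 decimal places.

12.676

Union bound over the 53 events: P(max_{1 ≤ j ≤ 53} |X̄_j − μ_j| ≥ 0.104) ≤ 53·2·exp(−2nε²) = 106 exp(−2·586·0.104²).
So c = 2·586·0.104² = 12.6764.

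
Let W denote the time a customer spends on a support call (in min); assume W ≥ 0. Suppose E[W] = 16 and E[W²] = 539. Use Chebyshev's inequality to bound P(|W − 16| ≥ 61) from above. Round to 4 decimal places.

0.0761

Var(W) = E[W²] − (E[W])² = 539 − 256 = 283.
Chebyshev's inequality: P(|W − μ| ≥ t) ≤ Var(W)/t² = 283/3721 = 0.0761.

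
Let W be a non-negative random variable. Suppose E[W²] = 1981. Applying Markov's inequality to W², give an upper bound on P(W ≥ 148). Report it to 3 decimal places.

0.090

Since W ≥ 0, the event {W ≥ 148} is the same as {W² ≥ 21904}.
Markov's inequality applied to W² gives P(W² ≥ 21904) ≤ E[W²]/21904 = 1981/21904 = 0.0904.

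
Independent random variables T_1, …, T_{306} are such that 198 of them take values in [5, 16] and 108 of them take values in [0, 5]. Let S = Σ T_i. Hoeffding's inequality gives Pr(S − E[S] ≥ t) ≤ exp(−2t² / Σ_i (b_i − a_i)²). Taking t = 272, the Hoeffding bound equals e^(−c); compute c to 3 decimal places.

5.551

Σ(b_i − a_i)² = 198·11² + 108·5² = 26658.
c = 2t² / 26658 = 2·272² / 26658 = 5.5506.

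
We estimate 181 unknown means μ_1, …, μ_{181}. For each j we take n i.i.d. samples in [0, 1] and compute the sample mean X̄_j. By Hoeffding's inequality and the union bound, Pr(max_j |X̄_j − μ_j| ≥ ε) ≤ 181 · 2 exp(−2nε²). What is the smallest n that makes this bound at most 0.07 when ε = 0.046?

Need 2·181·exp(−2nε²) ≤ 0.07, i.e. exp(−2nε²) ≤ 0.07/362.
So 2nε² ≥ ln(362/0.07) = 8.550904.
Hence n ≥ 8.550904/(2·0.046²) = 2020.535.
The smallest integer n is 2021.

2021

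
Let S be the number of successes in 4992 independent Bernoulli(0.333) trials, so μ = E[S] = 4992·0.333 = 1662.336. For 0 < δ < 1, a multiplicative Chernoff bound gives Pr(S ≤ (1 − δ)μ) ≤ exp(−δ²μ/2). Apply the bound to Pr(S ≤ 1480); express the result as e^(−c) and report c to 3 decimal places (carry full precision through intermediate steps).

10.000

Write 1480 = (1 − δ)μ, so δ = 1 − 1480/1662.336 = 0.1096866…
Then the exponent is δ²μ/2 = (μ − 1480)²/(2μ) = 9.999909.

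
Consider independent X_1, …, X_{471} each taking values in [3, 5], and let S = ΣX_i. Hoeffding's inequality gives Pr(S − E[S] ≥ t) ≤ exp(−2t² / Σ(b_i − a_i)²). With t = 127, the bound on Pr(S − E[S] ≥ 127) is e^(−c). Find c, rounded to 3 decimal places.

Σ(b_i − a_i)² = 471·(2)² = 1884.
c = 2t²/1884 = 2·127²/1884 = 17.1221.

17.122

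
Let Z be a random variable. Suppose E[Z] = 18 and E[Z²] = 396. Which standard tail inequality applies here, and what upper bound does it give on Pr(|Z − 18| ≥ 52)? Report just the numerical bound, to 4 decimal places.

The first two moments determine the variance, so Chebyshev's inequality is the sharpest standard bound available.
Var(Z) = E[Z²] − (E[Z])² = 396 − 324 = 72.
Chebyshev's inequality: Pr(|Z − μ| ≥ t) ≤ Var(Z)/t² = 72/2704 = 0.0266.

0.0266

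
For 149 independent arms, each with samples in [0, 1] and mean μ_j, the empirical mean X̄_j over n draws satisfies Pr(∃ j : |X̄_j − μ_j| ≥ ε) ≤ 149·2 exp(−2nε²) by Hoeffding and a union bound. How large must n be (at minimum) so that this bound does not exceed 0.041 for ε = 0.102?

Need 2·149·exp(−2nε²) ≤ 0.041, i.e. exp(−2nε²) ≤ 0.041/298.
So 2nε² ≥ ln(298/0.041) = 8.891277.
Hence n ≥ 8.891277/(2·0.102²) = 427.301.
The smallest integer n is 428.

428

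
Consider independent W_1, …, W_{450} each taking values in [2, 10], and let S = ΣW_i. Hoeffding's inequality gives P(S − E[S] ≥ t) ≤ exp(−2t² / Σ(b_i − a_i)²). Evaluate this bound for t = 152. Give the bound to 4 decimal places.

Σ(b_i − a_i)² = 450·(8)² = 28800.
Exponent = 2·152²/28800 = 1.6044.
Bound = exp(−1.6044) = 0.20100.

0.2010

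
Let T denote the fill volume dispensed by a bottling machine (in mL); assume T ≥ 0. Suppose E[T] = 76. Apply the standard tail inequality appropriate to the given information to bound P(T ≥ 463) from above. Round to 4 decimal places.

Only the mean of a non-negative variable is known, so Markov's inequality is the applicable tail bound.
Markov's inequality: for a non-negative random variable, P(T ≥ a) ≤ E[T]/a.
Here E[T] = 76 and a = 463, so the bound is 76/463 = 0.1641.

0.1641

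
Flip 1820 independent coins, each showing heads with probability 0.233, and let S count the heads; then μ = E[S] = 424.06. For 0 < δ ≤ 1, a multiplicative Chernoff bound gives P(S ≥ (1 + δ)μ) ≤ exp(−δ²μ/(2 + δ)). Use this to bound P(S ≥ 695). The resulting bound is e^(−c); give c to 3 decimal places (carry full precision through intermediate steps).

Write 695 = (1 + δ)μ, so δ = 695/424.06 − 1 = 0.638919…
Then the exponent is δ²μ/(2 + δ) = (695 − μ)² / (μ·(2 + δ)) = 65.598345.

65.598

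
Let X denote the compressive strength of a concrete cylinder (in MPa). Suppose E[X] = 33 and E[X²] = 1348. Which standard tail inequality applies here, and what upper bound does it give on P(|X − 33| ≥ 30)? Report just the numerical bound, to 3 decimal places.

The first two moments determine the variance, so Chebyshev's inequality is the sharpest standard bound available.
Var(X) = E[X²] − (E[X])² = 1348 − 1089 = 259.
Chebyshev's inequality: P(|X − μ| ≥ t) ≤ Var(X)/t² = 259/900 = 0.2878.

0.288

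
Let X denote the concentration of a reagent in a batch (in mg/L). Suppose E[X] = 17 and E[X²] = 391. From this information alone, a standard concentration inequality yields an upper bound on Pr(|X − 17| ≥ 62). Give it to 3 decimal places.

The first two moments determine the variance, so Chebyshev's inequality is the sharpest standard bound available.
Var(X) = E[X²] − (E[X])² = 391 − 289 = 102.
Chebyshev's inequality: Pr(|X − μ| ≥ t) ≤ Var(X)/t² = 102/3844 = 0.0265.

0.027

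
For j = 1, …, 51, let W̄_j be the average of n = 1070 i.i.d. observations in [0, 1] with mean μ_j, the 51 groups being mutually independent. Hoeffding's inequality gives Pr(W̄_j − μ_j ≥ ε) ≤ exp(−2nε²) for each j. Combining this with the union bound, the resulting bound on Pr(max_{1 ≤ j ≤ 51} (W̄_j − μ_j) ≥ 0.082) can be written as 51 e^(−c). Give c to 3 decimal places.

14.389

Union bound over the 51 events: Pr(max_{1 ≤ j ≤ 51} (W̄_j − μ_j) ≥ 0.082) ≤ 51·exp(−2nε²) = 51 exp(−2·1070·0.082²).
So c = 2·1070·0.082² = 14.3894.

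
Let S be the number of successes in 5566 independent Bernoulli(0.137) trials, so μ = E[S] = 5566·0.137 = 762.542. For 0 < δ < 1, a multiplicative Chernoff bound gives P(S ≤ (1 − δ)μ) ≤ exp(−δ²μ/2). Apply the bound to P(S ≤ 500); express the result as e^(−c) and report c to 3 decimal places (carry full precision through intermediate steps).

45.196

Write 500 = (1 − δ)μ, so δ = 1 − 500/762.542 = 0.3442984…
Then the exponent is δ²μ/2 = (μ − 500)²/(2μ) = 45.196397.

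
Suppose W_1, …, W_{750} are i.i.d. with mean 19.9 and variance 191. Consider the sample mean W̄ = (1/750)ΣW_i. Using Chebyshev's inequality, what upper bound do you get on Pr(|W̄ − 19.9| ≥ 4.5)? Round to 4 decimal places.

Var(W̄) = Var(W_i)/n = 191/750 = 0.25467.
Chebyshev: Pr(|W̄ − 19.9| ≥ 4.5) ≤ Var(W̄)/(4.5)² = 191/(750·4.5²) = 0.0126.

0.0126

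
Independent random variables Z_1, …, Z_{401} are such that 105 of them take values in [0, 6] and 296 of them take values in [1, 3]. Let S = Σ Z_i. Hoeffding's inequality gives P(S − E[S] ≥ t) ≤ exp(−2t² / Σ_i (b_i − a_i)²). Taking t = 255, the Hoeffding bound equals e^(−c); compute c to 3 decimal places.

26.199

Σ(b_i − a_i)² = 105·6² + 296·2² = 4964.
c = 2t² / 4964 = 2·255² / 4964 = 26.1986.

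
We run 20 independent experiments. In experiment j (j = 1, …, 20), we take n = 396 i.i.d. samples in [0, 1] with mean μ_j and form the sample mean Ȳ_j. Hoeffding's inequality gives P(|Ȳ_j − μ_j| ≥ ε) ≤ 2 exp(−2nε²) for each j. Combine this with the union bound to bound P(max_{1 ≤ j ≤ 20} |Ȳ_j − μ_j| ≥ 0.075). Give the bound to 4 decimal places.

0.4648

Per-experiment Hoeffding bound: 2·exp(−2·396·0.075²) = 2·exp(−4.45500) = 0.023241.
Union bound over 20 events: 20·0.023241 = 0.46481.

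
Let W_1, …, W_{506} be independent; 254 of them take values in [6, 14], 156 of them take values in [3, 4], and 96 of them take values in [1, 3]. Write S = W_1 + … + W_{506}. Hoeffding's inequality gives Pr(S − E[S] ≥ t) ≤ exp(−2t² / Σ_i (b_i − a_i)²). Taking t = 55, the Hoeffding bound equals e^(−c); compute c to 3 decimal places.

Σ(b_i − a_i)² = 254·8² + 156·1² + 96·2² = 16796.
c = 2t² / 16796 = 2·55² / 16796 = 0.3602.

0.360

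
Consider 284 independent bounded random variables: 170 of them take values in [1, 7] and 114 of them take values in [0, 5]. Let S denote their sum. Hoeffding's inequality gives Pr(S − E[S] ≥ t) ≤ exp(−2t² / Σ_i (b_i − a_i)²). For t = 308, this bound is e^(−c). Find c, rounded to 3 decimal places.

21.151

Σ(b_i − a_i)² = 170·6² + 114·5² = 8970.
c = 2t² / 8970 = 2·308² / 8970 = 21.1514.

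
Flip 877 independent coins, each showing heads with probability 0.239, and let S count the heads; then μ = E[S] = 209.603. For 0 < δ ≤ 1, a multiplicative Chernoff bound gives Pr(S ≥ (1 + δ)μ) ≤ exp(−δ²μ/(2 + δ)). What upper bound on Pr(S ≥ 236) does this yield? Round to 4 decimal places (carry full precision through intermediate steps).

Write 236 = (1 + δ)μ, so δ = 236/209.603 − 1 = 0.1259381…
Then the exponent is δ²μ/(2 + δ) = (236 − μ)² / (μ·(2 + δ)) = 1.563727.
Bound = exp(−1.563727) = 0.20935.

0.2094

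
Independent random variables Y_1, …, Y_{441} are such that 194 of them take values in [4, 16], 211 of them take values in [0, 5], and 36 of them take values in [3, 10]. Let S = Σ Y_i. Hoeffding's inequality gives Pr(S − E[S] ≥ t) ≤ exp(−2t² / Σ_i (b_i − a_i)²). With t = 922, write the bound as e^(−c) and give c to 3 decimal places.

48.611

Σ(b_i − a_i)² = 194·12² + 211·5² + 36·7² = 34975.
c = 2t² / 34975 = 2·922² / 34975 = 48.6110.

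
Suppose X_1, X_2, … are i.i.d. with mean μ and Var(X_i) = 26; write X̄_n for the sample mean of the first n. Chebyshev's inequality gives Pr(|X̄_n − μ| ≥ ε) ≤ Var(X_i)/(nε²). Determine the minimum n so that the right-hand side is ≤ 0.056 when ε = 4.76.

21

Require 26/(n·4.76²) ≤ 0.056, i.e. n ≥ 26/(0.056·4.76²) = 20.491.
The smallest integer n is 21.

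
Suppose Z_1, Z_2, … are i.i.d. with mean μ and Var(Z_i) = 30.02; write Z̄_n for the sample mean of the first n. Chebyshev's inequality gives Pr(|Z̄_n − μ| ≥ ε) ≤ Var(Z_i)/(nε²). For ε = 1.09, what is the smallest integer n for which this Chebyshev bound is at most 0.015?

1685

Require 30.02/(n·1.09²) ≤ 0.015, i.e. n ≥ 30.02/(0.015·1.09²) = 1684.482.
The smallest integer n is 1685.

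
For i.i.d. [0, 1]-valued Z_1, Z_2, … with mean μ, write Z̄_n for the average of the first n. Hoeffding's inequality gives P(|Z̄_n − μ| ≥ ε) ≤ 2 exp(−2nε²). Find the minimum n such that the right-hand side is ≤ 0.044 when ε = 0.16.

75

Require 2·exp(−2nε²) ≤ 0.044, i.e. 2nε² ≥ ln(2/0.044) = 3.816713.
So n ≥ 3.816713 / (2·0.16²) = 74.545.
The smallest integer n is 75.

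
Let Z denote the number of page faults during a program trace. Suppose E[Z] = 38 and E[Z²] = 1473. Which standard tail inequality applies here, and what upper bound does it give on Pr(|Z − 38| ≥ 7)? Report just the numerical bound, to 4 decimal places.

0.5918

The first two moments determine the variance, so Chebyshev's inequality is the sharpest standard bound available.
Var(Z) = E[Z²] − (E[Z])² = 1473 − 1444 = 29.
Chebyshev's inequality: Pr(|Z − μ| ≥ t) ≤ Var(Z)/t² = 29/49 = 0.5918.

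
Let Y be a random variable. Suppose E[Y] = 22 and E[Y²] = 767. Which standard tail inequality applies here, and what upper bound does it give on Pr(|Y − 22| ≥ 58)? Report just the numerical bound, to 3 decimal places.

0.084

The first two moments determine the variance, so Chebyshev's inequality is the sharpest standard bound available.
Var(Y) = E[Y²] − (E[Y])² = 767 − 484 = 283.
Chebyshev's inequality: Pr(|Y − μ| ≥ t) ≤ Var(Y)/t² = 283/3364 = 0.0841.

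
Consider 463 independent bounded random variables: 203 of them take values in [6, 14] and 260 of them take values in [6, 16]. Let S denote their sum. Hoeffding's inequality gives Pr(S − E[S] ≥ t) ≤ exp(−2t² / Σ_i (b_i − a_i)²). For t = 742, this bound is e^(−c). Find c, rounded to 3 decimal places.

28.240

Σ(b_i − a_i)² = 203·8² + 260·10² = 38992.
c = 2t² / 38992 = 2·742² / 38992 = 28.2398.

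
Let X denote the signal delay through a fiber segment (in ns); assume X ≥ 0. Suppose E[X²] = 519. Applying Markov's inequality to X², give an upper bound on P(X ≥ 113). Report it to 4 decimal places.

Since X ≥ 0, the event {X ≥ 113} is the same as {X² ≥ 12769}.
Markov's inequality applied to X² gives P(X² ≥ 12769) ≤ E[X²]/12769 = 519/12769 = 0.0406.

0.0406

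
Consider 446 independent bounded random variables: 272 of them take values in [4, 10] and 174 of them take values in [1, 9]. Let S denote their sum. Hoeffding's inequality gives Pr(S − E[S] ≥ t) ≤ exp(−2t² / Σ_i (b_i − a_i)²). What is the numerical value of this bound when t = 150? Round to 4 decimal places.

0.1165

Σ(b_i − a_i)² = 272·6² + 174·8² = 20928.
Exponent = 2·150² / 20928 = 2.15023.
Bound = exp(−2.15023) = 0.11646.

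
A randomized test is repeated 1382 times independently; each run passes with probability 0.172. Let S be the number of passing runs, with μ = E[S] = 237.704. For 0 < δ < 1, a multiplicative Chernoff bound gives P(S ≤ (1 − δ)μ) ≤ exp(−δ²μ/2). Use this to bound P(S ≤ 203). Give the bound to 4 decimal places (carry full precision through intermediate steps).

0.0794

Write 203 = (1 − δ)μ, so δ = 1 − 203/237.704 = 0.1459967…
Then the exponent is δ²μ/2 = (μ − 203)²/(2μ) = 2.533335.
Bound = exp(−2.533335) = 0.07939.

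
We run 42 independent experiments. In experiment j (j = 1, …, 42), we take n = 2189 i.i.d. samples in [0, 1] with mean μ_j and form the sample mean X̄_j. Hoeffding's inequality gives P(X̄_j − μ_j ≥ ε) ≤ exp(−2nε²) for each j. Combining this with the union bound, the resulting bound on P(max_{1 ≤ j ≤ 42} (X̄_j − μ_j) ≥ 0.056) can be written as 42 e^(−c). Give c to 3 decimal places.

Union bound over the 42 events: P(max_{1 ≤ j ≤ 42} (X̄_j − μ_j) ≥ 0.056) ≤ 42·exp(−2nε²) = 42 exp(−2·2189·0.056²).
So c = 2·2189·0.056² = 13.7294.

13.729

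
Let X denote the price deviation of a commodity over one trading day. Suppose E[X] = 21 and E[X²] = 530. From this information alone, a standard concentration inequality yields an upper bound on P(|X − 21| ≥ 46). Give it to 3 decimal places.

The first two moments determine the variance, so Chebyshev's inequality is the sharpest standard bound available.
Var(X) = E[X²] − (E[X])² = 530 − 441 = 89.
Chebyshev's inequality: P(|X − μ| ≥ t) ≤ Var(X)/t² = 89/2116 = 0.0421.

0.042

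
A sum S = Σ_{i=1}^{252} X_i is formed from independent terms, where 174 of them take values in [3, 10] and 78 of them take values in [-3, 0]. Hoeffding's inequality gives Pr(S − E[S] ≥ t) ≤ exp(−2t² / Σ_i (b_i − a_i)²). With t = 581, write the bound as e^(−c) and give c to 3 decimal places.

73.160

Σ(b_i − a_i)² = 174·7² + 78·3² = 9228.
c = 2t² / 9228 = 2·581² / 9228 = 73.1602.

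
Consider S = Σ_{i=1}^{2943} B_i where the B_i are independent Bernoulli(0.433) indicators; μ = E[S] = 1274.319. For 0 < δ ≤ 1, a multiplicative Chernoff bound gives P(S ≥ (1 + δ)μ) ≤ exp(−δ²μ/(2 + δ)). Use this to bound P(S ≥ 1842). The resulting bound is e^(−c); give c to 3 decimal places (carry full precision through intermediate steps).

103.411

Write 1842 = (1 + δ)μ, so δ = 1842/1274.319 − 1 = 0.4454779…
Then the exponent is δ²μ/(2 + δ) = (1842 − μ)² / (μ·(2 + δ)) = 103.411017.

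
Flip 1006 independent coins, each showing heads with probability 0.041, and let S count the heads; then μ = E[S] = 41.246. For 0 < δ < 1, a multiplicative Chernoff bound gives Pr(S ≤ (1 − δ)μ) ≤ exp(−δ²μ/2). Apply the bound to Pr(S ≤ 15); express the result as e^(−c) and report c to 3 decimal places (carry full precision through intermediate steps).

Write 15 = (1 − δ)μ, so δ = 1 − 15/41.246 = 0.6363284…
Then the exponent is δ²μ/2 = (μ − 15)²/(2μ) = 8.350537.

8.351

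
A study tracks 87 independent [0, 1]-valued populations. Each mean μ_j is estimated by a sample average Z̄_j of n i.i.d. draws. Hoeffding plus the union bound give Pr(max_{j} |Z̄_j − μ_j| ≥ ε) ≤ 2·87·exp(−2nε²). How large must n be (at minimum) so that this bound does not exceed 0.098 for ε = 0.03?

Need 2·87·exp(−2nε²) ≤ 0.098, i.e. exp(−2nε²) ≤ 0.098/174.
So 2nε² ≥ ln(174/0.098) = 7.481843.
Hence n ≥ 7.481843/(2·0.03²) = 4156.579.
The smallest integer n is 4157.

4157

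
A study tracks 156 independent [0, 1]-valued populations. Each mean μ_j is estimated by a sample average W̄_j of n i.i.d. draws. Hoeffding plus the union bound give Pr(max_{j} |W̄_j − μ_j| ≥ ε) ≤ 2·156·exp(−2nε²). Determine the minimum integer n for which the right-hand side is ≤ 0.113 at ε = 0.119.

Need 2·156·exp(−2nε²) ≤ 0.113, i.e. exp(−2nε²) ≤ 0.113/312.
So 2nε² ≥ ln(312/0.113) = 7.923371.
Hence n ≥ 7.923371/(2·0.119²) = 279.760.
The smallest integer n is 280.

280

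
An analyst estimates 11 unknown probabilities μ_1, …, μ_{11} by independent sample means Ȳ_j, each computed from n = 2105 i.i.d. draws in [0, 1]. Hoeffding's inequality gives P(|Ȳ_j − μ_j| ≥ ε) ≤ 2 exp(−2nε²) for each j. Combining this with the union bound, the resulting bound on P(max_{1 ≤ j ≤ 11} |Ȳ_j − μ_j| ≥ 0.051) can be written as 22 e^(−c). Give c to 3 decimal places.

10.950

Union bound over the 11 events: P(max_{1 ≤ j ≤ 11} |Ȳ_j − μ_j| ≥ 0.051) ≤ 11·2·exp(−2nε²) = 22 exp(−2·2105·0.051²).
So c = 2·2105·0.051² = 10.9502.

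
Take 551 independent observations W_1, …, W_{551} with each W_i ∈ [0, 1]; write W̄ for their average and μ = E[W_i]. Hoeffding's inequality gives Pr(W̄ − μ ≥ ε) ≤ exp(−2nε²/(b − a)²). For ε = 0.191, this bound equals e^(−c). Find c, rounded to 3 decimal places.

40.202

c = 2nε²/(b − a)² = 2·551·0.191² / 1² = 40.2021.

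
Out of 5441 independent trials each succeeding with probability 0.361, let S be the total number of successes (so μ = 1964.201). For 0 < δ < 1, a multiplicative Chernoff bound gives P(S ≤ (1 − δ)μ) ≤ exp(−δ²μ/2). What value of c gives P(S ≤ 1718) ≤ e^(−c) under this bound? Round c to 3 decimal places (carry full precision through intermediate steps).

Write 1718 = (1 − δ)μ, so δ = 1 − 1718/1964.201 = 0.1253441…
Then the exponent is δ²μ/2 = (μ − 1718)²/(2μ) = 15.429921.

15.430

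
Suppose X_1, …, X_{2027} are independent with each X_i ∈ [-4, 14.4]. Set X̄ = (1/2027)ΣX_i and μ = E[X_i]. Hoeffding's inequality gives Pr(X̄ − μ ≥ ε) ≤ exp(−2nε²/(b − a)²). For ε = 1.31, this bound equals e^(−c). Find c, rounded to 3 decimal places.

c = 2nε²/(b − a)² = 2·2027·1.31² / 18.4² = 20.5490.

20.549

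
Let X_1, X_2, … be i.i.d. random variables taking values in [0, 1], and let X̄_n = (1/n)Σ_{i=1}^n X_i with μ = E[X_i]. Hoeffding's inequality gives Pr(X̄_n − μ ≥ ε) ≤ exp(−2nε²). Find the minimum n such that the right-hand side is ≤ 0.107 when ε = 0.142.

56

Require exp(−2nε²) ≤ 0.107, i.e. 2nε² ≥ ln(1/0.107) = 2.234926.
So n ≥ 2.234926 / (2·0.142²) = 55.419.
The smallest integer n is 56.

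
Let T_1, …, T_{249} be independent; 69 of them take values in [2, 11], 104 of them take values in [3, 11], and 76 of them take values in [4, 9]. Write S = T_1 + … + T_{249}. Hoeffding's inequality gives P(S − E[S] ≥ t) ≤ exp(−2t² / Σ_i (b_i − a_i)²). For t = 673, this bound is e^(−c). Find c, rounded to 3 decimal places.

Σ(b_i − a_i)² = 69·9² + 104·8² + 76·5² = 14145.
c = 2t² / 14145 = 2·673² / 14145 = 64.0409.

64.041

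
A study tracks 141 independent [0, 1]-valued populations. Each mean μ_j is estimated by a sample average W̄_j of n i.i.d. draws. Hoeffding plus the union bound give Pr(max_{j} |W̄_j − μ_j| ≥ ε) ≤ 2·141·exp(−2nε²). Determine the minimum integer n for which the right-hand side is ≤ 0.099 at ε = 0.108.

341

Need 2·141·exp(−2nε²) ≤ 0.099, i.e. exp(−2nε²) ≤ 0.099/282.
So 2nε² ≥ ln(282/0.099) = 7.954542.
Hence n ≥ 7.954542/(2·0.108²) = 340.987.
The smallest integer n is 341.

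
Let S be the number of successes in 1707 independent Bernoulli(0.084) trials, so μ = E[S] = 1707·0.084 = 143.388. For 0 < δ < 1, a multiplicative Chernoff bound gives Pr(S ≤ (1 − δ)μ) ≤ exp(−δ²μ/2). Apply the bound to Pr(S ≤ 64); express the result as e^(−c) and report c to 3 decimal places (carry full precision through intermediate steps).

21.977

Write 64 = (1 − δ)μ, so δ = 1 − 64/143.388 = 0.5536586…
Then the exponent is δ²μ/2 = (μ − 64)²/(2μ) = 21.976925.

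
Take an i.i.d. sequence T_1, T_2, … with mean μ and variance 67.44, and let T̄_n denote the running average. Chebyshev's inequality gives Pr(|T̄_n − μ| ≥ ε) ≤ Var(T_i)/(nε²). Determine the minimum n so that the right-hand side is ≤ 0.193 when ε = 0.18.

10785

Require 67.44/(n·0.18²) ≤ 0.193, i.e. n ≥ 67.44/(0.193·0.18²) = 10784.878.
The smallest integer n is 10785.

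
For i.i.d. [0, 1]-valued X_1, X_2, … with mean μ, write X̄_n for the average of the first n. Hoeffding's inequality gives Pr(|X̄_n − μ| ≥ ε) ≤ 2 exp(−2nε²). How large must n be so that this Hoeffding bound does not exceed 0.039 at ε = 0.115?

149

Require 2·exp(−2nε²) ≤ 0.039, i.e. 2nε² ≥ ln(2/0.039) = 3.937341.
So n ≥ 3.937341 / (2·0.115²) = 148.860.
The smallest integer n is 149.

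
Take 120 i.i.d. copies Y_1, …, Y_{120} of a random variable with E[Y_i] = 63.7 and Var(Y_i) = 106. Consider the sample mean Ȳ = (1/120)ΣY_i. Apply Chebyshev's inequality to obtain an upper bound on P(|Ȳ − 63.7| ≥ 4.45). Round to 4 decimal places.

Var(Ȳ) = Var(Y_i)/n = 106/120 = 0.88333.
Chebyshev: P(|Ȳ − 63.7| ≥ 4.45) ≤ Var(Ȳ)/(4.45)² = 106/(120·4.45²) = 0.0446.

0.0446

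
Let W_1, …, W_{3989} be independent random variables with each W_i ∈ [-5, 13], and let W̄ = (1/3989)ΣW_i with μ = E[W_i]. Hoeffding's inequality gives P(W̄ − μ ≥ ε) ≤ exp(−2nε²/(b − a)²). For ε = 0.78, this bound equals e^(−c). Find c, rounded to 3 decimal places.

14.981

c = 2nε²/(b − a)² = 2·3989·0.78² / 18² = 14.9809.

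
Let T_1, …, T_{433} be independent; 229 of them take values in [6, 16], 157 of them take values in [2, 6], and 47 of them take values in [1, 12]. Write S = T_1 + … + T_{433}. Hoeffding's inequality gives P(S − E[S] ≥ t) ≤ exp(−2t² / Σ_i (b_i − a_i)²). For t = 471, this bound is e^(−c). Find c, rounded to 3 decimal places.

14.267

Σ(b_i − a_i)² = 229·10² + 157·4² + 47·11² = 31099.
c = 2t² / 31099 = 2·471² / 31099 = 14.2668.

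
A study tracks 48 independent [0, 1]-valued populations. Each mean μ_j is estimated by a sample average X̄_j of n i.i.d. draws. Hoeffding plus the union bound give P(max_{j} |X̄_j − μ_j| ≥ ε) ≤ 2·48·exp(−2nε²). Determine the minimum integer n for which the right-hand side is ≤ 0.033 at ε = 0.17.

Need 2·48·exp(−2nε²) ≤ 0.033, i.e. exp(−2nε²) ≤ 0.033/96.
So 2nε² ≥ ln(96/0.033) = 7.975596.
Hence n ≥ 7.975596/(2·0.17²) = 137.986.
The smallest integer n is 138.

138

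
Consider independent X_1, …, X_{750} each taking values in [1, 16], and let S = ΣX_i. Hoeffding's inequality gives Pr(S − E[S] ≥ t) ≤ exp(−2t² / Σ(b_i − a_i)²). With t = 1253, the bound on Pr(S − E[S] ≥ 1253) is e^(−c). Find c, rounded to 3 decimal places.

18.608

Σ(b_i − a_i)² = 750·(15)² = 168750.
c = 2t²/168750 = 2·1253²/168750 = 18.6075.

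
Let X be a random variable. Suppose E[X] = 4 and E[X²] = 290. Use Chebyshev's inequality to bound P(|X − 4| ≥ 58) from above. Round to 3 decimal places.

0.081

Var(X) = E[X²] − (E[X])² = 290 − 16 = 274.
Chebyshev's inequality: P(|X − μ| ≥ t) ≤ Var(X)/t² = 274/3364 = 0.0815.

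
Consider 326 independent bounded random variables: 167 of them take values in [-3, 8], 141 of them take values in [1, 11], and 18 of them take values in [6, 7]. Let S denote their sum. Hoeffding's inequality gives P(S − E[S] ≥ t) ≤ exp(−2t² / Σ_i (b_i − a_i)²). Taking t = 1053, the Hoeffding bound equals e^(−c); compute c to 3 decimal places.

64.606

Σ(b_i − a_i)² = 167·11² + 141·10² + 18·1² = 34325.
c = 2t² / 34325 = 2·1053² / 34325 = 64.6065.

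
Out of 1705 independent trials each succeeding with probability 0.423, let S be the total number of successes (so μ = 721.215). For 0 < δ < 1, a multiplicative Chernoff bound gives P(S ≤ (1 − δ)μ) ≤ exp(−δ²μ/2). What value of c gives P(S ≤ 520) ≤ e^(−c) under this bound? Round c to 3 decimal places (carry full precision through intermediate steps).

28.069

Write 520 = (1 − δ)μ, so δ = 1 − 520/721.215 = 0.2789945…
Then the exponent is δ²μ/2 = (μ − 520)²/(2μ) = 28.068937.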